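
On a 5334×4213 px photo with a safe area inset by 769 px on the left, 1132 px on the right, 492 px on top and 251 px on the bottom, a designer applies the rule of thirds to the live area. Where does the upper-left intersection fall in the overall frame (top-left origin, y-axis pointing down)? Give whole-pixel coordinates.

(1913, 1649)

Content width = 5334 − 769 − 1132 = 3433 px; content height = 4213 − 492 − 251 = 3470 px.
Upper-left is one-third across and one-third down within the live area.
x = 769 + 1 × 3433/3 = 769 + 1144.33 ≈ 1913
y = 492 + 1 × 3470/3 = 492 + 1156.67 ≈ 1649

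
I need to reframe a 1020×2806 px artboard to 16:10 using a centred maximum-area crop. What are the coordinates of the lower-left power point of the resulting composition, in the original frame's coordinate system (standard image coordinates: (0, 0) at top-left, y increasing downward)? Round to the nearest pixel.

1020/2806 < 16/10, so the 16:10 crop keeps the full width 1020 and trims height to 1020 × 10/16 = 637.50 px.
Top offset = (2806 − 637.50)/2 = 1084.25 px; left offset = 0.
Lower-left is one-third across and two-thirds down within the crop:
x = 0.00 + 1 × 1020.00/3 ≈ 340; y = 1084.25 + 2 × 637.50/3 ≈ 1509.

(340, 1509)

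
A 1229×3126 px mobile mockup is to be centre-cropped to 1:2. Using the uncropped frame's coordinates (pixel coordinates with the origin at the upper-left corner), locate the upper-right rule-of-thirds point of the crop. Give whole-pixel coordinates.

1229/3126 < 1/2, so the 1:2 crop keeps the full width 1229 and trims height to 1229 × 2/1 = 2458.00 px.
Top offset = (3126 − 2458.00)/2 = 334.00 px; left offset = 0.
Upper-right is two-thirds across and one-third down within the crop:
x = 0.00 + 2 × 1229.00/3 ≈ 819; y = 334.00 + 1 × 2458.00/3 ≈ 1153.

(819, 1153)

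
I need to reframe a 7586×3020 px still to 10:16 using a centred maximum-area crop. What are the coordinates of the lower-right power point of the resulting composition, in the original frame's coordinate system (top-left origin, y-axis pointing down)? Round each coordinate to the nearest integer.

7586/3020 > 10/16, so the 10:16 crop keeps the full height 3020 and trims width to 3020 × 10/16 = 1887.50 px.
Left offset = (7586 − 1887.50)/2 = 2849.25 px; top offset = 0.
Lower-right is two-thirds across and two-thirds down within the crop:
x = 2849.25 + 2 × 1887.50/3 ≈ 4108; y = 0.00 + 2 × 3020.00/3 ≈ 2013.

(4108, 2013)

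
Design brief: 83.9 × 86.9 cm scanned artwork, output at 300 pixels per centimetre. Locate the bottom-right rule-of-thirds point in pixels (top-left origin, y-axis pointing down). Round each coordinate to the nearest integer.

x = 16780 px, y = 17380 px

In pixels the canvas is 83.9 × 300 = 25170 wide and 86.9 × 300 = 26070 tall.
The bottom-right point is two-thirds across and two-thirds down:
x = 2 × 25170/3 ≈ 16780; y = 2 × 26070/3 ≈ 17380.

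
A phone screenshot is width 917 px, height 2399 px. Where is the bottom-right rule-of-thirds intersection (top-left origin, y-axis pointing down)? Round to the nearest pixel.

(611, 1599)

The bottom-right point sits two-thirds of the way across and two-thirds of the way down.
x = 2 × 917/3 ≈ 611; y = 2 × 2399/3 ≈ 1599.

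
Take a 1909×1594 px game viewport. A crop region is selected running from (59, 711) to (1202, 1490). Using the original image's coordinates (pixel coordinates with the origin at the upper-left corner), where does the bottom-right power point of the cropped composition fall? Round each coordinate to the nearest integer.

Crop width = 1202 − 59 = 1143 px; one third is 381.00 px.
Crop height = 1490 − 711 = 779 px; one third is 259.67 px.
The bottom-right point is two-thirds across and two-thirds down within the crop:
x = 59 + 2 × 381.00 ≈ 821; y = 711 + 2 × 259.67 ≈ 1230.

x = 821 px, y = 1230 px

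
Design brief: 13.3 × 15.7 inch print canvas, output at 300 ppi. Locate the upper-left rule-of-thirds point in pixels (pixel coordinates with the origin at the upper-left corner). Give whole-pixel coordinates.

(1330, 1570)

In pixels the canvas is 13.3 × 300 = 3990 wide and 15.7 × 300 = 4710 tall.
The upper-left point is one-third across and one-third down:
x = 1 × 3990/3 ≈ 1330; y = 1 × 4710/3 ≈ 1570.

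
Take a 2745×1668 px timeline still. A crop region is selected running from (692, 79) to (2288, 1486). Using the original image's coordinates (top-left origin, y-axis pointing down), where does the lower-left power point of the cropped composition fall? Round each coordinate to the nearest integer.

Crop width = 2288 − 692 = 1596 px; one third is 532.00 px.
Crop height = 1486 − 79 = 1407 px; one third is 469.00 px.
The lower-left point is one-third across and two-thirds down within the crop:
x = 692 + 1 × 532.00 ≈ 1224; y = 79 + 2 × 469.00 ≈ 1017.

(1224, 1017)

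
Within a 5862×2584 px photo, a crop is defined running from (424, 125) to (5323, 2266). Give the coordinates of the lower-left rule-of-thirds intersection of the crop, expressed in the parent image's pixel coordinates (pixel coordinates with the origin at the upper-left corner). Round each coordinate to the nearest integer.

Crop width = 5323 − 424 = 4899 px; one third is 1633.00 px.
Crop height = 2266 − 125 = 2141 px; one third is 713.67 px.
The lower-left point is one-third across and two-thirds down within the crop:
x = 424 + 1 × 1633.00 ≈ 2057; y = 125 + 2 × 713.67 ≈ 1552.

x = 2057 px, y = 1552 px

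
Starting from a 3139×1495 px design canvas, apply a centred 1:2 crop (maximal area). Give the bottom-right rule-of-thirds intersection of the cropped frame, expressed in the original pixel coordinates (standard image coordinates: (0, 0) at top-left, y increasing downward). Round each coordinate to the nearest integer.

x = 1694 px, y = 997 px

3139/1495 > 1/2, so the 1:2 crop keeps the full height 1495 and trims width to 1495 × 1/2 = 747.50 px.
Left offset = (3139 − 747.50)/2 = 1195.75 px; top offset = 0.
Bottom-right is two-thirds across and two-thirds down within the crop:
x = 1195.75 + 2 × 747.50/3 ≈ 1694; y = 0.00 + 2 × 1495.00/3 ≈ 997.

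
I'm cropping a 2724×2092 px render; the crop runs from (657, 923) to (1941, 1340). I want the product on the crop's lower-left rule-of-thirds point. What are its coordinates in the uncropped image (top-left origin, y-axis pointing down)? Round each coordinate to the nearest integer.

x = 1085 px, y = 1201 px

Crop width = 1941 − 657 = 1284 px; one third is 428.00 px.
Crop height = 1340 − 923 = 417 px; one third is 139.00 px.
The lower-left point is one-third across and two-thirds down within the crop:
x = 657 + 1 × 428.00 ≈ 1085; y = 923 + 2 × 139.00 ≈ 1201.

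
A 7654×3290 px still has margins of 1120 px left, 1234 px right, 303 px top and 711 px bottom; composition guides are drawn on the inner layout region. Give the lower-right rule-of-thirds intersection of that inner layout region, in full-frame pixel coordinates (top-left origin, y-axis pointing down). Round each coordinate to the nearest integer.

Content width = 7654 − 1120 − 1234 = 5300 px; content height = 3290 − 303 − 711 = 2276 px.
Lower-right is two-thirds across and two-thirds down within the inner layout region.
x = 1120 + 2 × 5300/3 = 1120 + 3533.33 ≈ 4653
y = 303 + 2 × 2276/3 = 303 + 1517.33 ≈ 1820

x = 4653 px, y = 1820 px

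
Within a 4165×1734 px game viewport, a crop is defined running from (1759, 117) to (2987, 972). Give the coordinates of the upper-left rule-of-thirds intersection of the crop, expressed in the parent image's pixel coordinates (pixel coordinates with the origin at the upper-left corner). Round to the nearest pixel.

Crop width = 2987 − 1759 = 1228 px; one third is 409.33 px.
Crop height = 972 − 117 = 855 px; one third is 285.00 px.
The upper-left point is one-third across and one-third down within the crop:
x = 1759 + 1 × 409.33 ≈ 2168; y = 117 + 1 × 285.00 ≈ 402.

(2168, 402)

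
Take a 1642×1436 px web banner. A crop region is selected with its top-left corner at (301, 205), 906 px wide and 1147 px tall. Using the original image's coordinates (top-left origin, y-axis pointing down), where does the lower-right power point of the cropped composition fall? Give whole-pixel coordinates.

x = 905 px, y = 970 px

One third of the crop width 906 is 302.00 px.
One third of the crop height 1147 is 382.33 px.
The lower-right point is two-thirds across and two-thirds down within the crop:
x = 301 + 2 × 302.00 ≈ 905; y = 205 + 2 × 382.33 ≈ 970.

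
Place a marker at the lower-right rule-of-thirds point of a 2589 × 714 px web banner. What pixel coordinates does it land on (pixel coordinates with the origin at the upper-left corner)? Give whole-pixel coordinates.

The lower-right point sits two-thirds of the way across and two-thirds of the way down.
x = 2 × 2589/3 ≈ 1726; y = 2 × 714/3 ≈ 476.

(1726, 476)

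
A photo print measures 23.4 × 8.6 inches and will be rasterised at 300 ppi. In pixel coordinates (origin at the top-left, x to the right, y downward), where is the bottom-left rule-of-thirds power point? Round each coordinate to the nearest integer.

In pixels the canvas is 23.4 × 300 = 7020 wide and 8.6 × 300 = 2580 tall.
The bottom-left point is one-third across and two-thirds down:
x = 1 × 7020/3 ≈ 2340; y = 2 × 2580/3 ≈ 1720.

x = 2340 px, y = 1720 px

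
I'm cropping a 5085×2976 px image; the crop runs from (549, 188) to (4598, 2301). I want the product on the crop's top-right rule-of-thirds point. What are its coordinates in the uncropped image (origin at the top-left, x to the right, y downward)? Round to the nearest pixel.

Crop width = 4598 − 549 = 4049 px; one third is 1349.67 px.
Crop height = 2301 − 188 = 2113 px; one third is 704.33 px.
The top-right point is two-thirds across and one-third down within the crop:
x = 549 + 2 × 1349.67 ≈ 3248; y = 188 + 1 × 704.33 ≈ 892.

x = 3248 px, y = 892 px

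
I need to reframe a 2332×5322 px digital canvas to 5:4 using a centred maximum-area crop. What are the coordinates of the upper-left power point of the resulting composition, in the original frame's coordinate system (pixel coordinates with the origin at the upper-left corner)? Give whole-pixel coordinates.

(777, 2350)

2332/5322 < 5/4, so the 5:4 crop keeps the full width 2332 and trims height to 2332 × 4/5 = 1865.60 px.
Top offset = (5322 − 1865.60)/2 = 1728.20 px; left offset = 0.
Upper-left is one-third across and one-third down within the crop:
x = 0.00 + 1 × 2332.00/3 ≈ 777; y = 1728.20 + 1 × 1865.60/3 ≈ 2350.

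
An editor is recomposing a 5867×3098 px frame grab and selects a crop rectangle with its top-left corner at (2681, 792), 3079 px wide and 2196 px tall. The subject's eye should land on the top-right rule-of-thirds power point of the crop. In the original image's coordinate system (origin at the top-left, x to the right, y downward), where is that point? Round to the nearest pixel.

(4734, 1524)

One third of the crop width 3079 is 1026.33 px.
One third of the crop height 2196 is 732.00 px.
The top-right point is two-thirds across and one-third down within the crop:
x = 2681 + 2 × 1026.33 ≈ 4734; y = 792 + 1 × 732.00 ≈ 1524.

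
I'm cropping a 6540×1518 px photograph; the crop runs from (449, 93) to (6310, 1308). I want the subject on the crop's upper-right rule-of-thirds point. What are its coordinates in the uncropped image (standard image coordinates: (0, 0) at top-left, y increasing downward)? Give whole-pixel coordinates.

Crop width = 6310 − 449 = 5861 px; one third is 1953.67 px.
Crop height = 1308 − 93 = 1215 px; one third is 405.00 px.
The upper-right point is two-thirds across and one-third down within the crop:
x = 449 + 2 × 1953.67 ≈ 4356; y = 93 + 1 × 405.00 ≈ 498.

x = 4356 px, y = 498 px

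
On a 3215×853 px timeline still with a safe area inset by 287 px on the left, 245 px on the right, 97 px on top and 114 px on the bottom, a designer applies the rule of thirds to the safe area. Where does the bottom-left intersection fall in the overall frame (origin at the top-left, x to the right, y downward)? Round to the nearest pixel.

Content width = 3215 − 287 − 245 = 2683 px; content height = 853 − 97 − 114 = 642 px.
Bottom-left is one-third across and two-thirds down within the safe area.
x = 287 + 1 × 2683/3 = 287 + 894.33 ≈ 1181
y = 97 + 2 × 642/3 = 97 + 428.00 ≈ 525

x = 1181 px, y = 525 px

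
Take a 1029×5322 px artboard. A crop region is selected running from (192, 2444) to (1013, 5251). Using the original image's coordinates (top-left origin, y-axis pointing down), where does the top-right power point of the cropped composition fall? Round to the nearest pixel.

Crop width = 1013 − 192 = 821 px; one third is 273.67 px.
Crop height = 5251 − 2444 = 2807 px; one third is 935.67 px.
The top-right point is two-thirds across and one-third down within the crop:
x = 192 + 2 × 273.67 ≈ 739; y = 2444 + 1 × 935.67 ≈ 3380.

(739, 3380)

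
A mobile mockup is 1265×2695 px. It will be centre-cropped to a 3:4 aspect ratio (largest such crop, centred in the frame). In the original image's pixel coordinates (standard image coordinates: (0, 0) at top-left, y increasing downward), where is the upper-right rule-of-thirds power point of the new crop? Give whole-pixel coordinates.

1265/2695 < 3/4, so the 3:4 crop keeps the full width 1265 and trims height to 1265 × 4/3 = 1686.67 px.
Top offset = (2695 − 1686.67)/2 = 504.17 px; left offset = 0.
Upper-right is two-thirds across and one-third down within the crop:
x = 0.00 + 2 × 1265.00/3 ≈ 843; y = 504.17 + 1 × 1686.67/3 ≈ 1066.

x = 843 px, y = 1066 px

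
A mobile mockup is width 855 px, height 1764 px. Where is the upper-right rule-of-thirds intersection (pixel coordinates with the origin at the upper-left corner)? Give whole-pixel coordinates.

(570, 588)

The upper-right point sits two-thirds of the way across and one-third of the way down.
x = 2 × 855/3 ≈ 570; y = 1 × 1764/3 ≈ 588.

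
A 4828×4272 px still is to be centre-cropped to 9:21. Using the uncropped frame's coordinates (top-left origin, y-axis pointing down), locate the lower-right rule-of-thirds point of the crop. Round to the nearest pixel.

(2719, 2848)

4828/4272 > 9/21, so the 9:21 crop keeps the full height 4272 and trims width to 4272 × 9/21 = 1830.86 px.
Left offset = (4828 − 1830.86)/2 = 1498.57 px; top offset = 0.
Lower-right is two-thirds across and two-thirds down within the crop:
x = 1498.57 + 2 × 1830.86/3 ≈ 2719; y = 0.00 + 2 × 4272.00/3 ≈ 2848.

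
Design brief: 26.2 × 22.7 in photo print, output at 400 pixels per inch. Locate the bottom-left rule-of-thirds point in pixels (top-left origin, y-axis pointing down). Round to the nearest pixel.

In pixels the canvas is 26.2 × 400 = 10480 wide and 22.7 × 400 = 9080 tall.
The bottom-left point is one-third across and two-thirds down:
x = 1 × 10480/3 ≈ 3493; y = 2 × 9080/3 ≈ 6053.

(3493, 6053)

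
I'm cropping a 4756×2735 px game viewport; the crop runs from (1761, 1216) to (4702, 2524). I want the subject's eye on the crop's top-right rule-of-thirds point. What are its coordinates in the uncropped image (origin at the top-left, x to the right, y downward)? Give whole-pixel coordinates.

Crop width = 4702 − 1761 = 2941 px; one third is 980.33 px.
Crop height = 2524 − 1216 = 1308 px; one third is 436.00 px.
The top-right point is two-thirds across and one-third down within the crop:
x = 1761 + 2 × 980.33 ≈ 3722; y = 1216 + 1 × 436.00 ≈ 1652.

x = 3722 px, y = 1652 px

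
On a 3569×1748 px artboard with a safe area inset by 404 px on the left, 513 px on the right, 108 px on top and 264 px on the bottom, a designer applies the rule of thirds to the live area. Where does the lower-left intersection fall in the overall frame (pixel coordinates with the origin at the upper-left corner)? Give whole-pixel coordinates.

Content width = 3569 − 404 − 513 = 2652 px; content height = 1748 − 108 − 264 = 1376 px.
Lower-left is one-third across and two-thirds down within the live area.
x = 404 + 1 × 2652/3 = 404 + 884.00 ≈ 1288
y = 108 + 2 × 1376/3 = 108 + 917.33 ≈ 1025

x = 1288 px, y = 1025 px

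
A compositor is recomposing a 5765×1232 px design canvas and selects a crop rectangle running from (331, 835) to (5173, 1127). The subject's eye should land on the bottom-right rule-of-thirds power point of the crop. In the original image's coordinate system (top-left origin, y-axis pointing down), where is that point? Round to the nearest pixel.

Crop width = 5173 − 331 = 4842 px; one third is 1614.00 px.
Crop height = 1127 − 835 = 292 px; one third is 97.33 px.
The bottom-right point is two-thirds across and two-thirds down within the crop:
x = 331 + 2 × 1614.00 ≈ 3559; y = 835 + 2 × 97.33 ≈ 1030.

(3559, 1030)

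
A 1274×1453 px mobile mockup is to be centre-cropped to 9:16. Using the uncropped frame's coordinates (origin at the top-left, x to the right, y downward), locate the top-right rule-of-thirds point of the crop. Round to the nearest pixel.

1274/1453 > 9/16, so the 9:16 crop keeps the full height 1453 and trims width to 1453 × 9/16 = 817.31 px.
Left offset = (1274 − 817.31)/2 = 228.34 px; top offset = 0.
Top-right is two-thirds across and one-third down within the crop:
x = 228.34 + 2 × 817.31/3 ≈ 773; y = 0.00 + 1 × 1453.00/3 ≈ 484.

x = 773 px, y = 484 px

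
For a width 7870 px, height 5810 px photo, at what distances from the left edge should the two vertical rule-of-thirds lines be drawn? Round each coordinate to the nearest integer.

2623 px and 5247 px

7870 / 3 = 2623.33, so the vertical lines sit at one and two thirds of 7870.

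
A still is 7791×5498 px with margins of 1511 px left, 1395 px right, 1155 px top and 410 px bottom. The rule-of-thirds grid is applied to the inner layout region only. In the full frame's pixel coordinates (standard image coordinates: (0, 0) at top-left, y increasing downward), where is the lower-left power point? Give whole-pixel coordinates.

(3139, 3777)

Content width = 7791 − 1511 − 1395 = 4885 px; content height = 5498 − 1155 − 410 = 3933 px.
Lower-left is one-third across and two-thirds down within the inner layout region.
x = 1511 + 1 × 4885/3 = 1511 + 1628.33 ≈ 3139
y = 1155 + 2 × 3933/3 = 1155 + 2622.00 ≈ 3777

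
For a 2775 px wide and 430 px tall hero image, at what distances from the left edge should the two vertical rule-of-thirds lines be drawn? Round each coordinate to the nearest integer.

2775 / 3 = 925, so the vertical lines sit at one and two thirds of 2775.

925 px and 1850 px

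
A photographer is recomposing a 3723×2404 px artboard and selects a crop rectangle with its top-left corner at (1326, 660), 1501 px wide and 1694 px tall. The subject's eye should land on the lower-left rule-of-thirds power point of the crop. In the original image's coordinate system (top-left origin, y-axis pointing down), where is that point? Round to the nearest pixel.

(1826, 1789)

One third of the crop width 1501 is 500.33 px.
One third of the crop height 1694 is 564.67 px.
The lower-left point is one-third across and two-thirds down within the crop:
x = 1326 + 1 × 500.33 ≈ 1826; y = 660 + 2 × 564.67 ≈ 1789.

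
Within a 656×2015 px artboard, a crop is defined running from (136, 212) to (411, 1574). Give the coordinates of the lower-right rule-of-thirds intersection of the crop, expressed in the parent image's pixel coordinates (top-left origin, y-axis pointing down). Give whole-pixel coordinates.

Crop width = 411 − 136 = 275 px; one third is 91.67 px.
Crop height = 1574 − 212 = 1362 px; one third is 454.00 px.
The lower-right point is two-thirds across and two-thirds down within the crop:
x = 136 + 2 × 91.67 ≈ 319; y = 212 + 2 × 454.00 ≈ 1120.

(319, 1120)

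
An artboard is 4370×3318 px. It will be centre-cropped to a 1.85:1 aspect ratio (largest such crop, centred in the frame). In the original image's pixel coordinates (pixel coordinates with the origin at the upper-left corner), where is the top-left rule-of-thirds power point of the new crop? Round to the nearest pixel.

4370/3318 < 1.85/1, so the 1.85:1 crop keeps the full width 4370 and trims height to 4370 × 1/1.85 = 2362.16 px.
Top offset = (3318 − 2362.16)/2 = 477.92 px; left offset = 0.
Top-left is one-third across and one-third down within the crop:
x = 0.00 + 1 × 4370.00/3 ≈ 1457; y = 477.92 + 1 × 2362.16/3 ≈ 1265.

(1457, 1265)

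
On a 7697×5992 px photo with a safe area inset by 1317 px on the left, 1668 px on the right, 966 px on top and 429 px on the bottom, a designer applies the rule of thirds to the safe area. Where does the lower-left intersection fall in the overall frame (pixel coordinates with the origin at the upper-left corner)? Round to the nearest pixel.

Content width = 7697 − 1317 − 1668 = 4712 px; content height = 5992 − 966 − 429 = 4597 px.
Lower-left is one-third across and two-thirds down within the safe area.
x = 1317 + 1 × 4712/3 = 1317 + 1570.67 ≈ 2888
y = 966 + 2 × 4597/3 = 966 + 3064.67 ≈ 4031

x = 2888 px, y = 4031 px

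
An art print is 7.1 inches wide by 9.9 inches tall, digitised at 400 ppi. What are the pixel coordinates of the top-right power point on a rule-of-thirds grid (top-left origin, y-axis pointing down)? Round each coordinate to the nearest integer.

In pixels the canvas is 7.1 × 400 = 2840 wide and 9.9 × 400 = 3960 tall.
The top-right point is two-thirds across and one-third down:
x = 2 × 2840/3 ≈ 1893; y = 1 × 3960/3 ≈ 1320.

x = 1893 px, y = 1320 px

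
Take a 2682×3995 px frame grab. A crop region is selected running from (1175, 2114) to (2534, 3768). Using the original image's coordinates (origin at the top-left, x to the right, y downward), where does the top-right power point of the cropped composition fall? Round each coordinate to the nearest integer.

x = 2081 px, y = 2665 px

Crop width = 2534 − 1175 = 1359 px; one third is 453.00 px.
Crop height = 3768 − 2114 = 1654 px; one third is 551.33 px.
The top-right point is two-thirds across and one-third down within the crop:
x = 1175 + 2 × 453.00 ≈ 2081; y = 2114 + 1 × 551.33 ≈ 2665.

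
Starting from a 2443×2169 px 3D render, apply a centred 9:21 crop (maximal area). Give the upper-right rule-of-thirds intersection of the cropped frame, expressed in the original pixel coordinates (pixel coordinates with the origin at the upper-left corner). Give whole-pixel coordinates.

x = 1376 px, y = 723 px

2443/2169 > 9/21, so the 9:21 crop keeps the full height 2169 and trims width to 2169 × 9/21 = 929.57 px.
Left offset = (2443 − 929.57)/2 = 756.71 px; top offset = 0.
Upper-right is two-thirds across and one-third down within the crop:
x = 756.71 + 2 × 929.57/3 ≈ 1376; y = 0.00 + 1 × 2169.00/3 ≈ 723.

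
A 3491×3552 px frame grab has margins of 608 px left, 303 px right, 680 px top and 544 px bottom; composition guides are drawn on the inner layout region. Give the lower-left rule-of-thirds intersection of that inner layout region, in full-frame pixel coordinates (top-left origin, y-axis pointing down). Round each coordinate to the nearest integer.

Content width = 3491 − 608 − 303 = 2580 px; content height = 3552 − 680 − 544 = 2328 px.
Lower-left is one-third across and two-thirds down within the inner layout region.
x = 608 + 1 × 2580/3 = 608 + 860.00 ≈ 1468
y = 680 + 2 × 2328/3 = 680 + 1552.00 ≈ 2232

x = 1468 px, y = 2232 px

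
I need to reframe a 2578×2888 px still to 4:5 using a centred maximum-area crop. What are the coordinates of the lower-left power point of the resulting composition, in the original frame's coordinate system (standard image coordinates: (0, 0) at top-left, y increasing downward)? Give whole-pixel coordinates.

(904, 1925)

2578/2888 > 4/5, so the 4:5 crop keeps the full height 2888 and trims width to 2888 × 4/5 = 2310.40 px.
Left offset = (2578 − 2310.40)/2 = 133.80 px; top offset = 0.
Lower-left is one-third across and two-thirds down within the crop:
x = 133.80 + 1 × 2310.40/3 ≈ 904; y = 0.00 + 2 × 2888.00/3 ≈ 1925.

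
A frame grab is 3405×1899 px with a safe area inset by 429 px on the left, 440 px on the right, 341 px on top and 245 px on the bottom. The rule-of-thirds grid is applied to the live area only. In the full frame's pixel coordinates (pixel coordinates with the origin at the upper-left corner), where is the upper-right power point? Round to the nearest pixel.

Content width = 3405 − 429 − 440 = 2536 px; content height = 1899 − 341 − 245 = 1313 px.
Upper-right is two-thirds across and one-third down within the live area.
x = 429 + 2 × 2536/3 = 429 + 1690.67 ≈ 2120
y = 341 + 1 × 1313/3 = 341 + 437.67 ≈ 779

x = 2120 px, y = 779 px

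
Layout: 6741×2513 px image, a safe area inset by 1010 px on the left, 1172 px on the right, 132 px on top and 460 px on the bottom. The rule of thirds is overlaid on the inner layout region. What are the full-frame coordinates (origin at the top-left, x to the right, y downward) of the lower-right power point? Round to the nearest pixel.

x = 4049 px, y = 1413 px

Content width = 6741 − 1010 − 1172 = 4559 px; content height = 2513 − 132 − 460 = 1921 px.
Lower-right is two-thirds across and two-thirds down within the inner layout region.
x = 1010 + 2 × 4559/3 = 1010 + 3039.33 ≈ 4049
y = 132 + 2 × 1921/3 = 132 + 1280.67 ≈ 1413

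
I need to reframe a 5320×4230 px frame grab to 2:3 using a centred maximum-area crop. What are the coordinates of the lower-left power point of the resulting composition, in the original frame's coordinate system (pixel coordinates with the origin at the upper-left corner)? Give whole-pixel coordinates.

x = 2190 px, y = 2820 px

5320/4230 > 2/3, so the 2:3 crop keeps the full height 4230 and trims width to 4230 × 2/3 = 2820.00 px.
Left offset = (5320 − 2820.00)/2 = 1250.00 px; top offset = 0.
Lower-left is one-third across and two-thirds down within the crop:
x = 1250.00 + 1 × 2820.00/3 ≈ 2190; y = 0.00 + 2 × 4230.00/3 ≈ 2820.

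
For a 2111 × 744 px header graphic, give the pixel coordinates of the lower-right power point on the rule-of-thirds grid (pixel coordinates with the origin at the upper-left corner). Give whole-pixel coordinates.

The lower-right point sits two-thirds of the way across and two-thirds of the way down.
x = 2 × 2111/3 ≈ 1407; y = 2 × 744/3 ≈ 496.

x = 1407 px, y = 496 px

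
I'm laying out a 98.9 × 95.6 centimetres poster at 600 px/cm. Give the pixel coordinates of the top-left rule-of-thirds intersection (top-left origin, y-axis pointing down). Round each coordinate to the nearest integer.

In pixels the canvas is 98.9 × 600 = 59340 wide and 95.6 × 600 = 57360 tall.
The top-left point is one-third across and one-third down:
x = 1 × 59340/3 ≈ 19780; y = 1 × 57360/3 ≈ 19120.

(19780, 19120)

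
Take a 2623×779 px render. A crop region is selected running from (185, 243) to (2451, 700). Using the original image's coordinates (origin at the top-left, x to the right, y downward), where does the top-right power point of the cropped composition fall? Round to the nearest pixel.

(1696, 395)

Crop width = 2451 − 185 = 2266 px; one third is 755.33 px.
Crop height = 700 − 243 = 457 px; one third is 152.33 px.
The top-right point is two-thirds across and one-third down within the crop:
x = 185 + 2 × 755.33 ≈ 1696; y = 243 + 1 × 152.33 ≈ 395.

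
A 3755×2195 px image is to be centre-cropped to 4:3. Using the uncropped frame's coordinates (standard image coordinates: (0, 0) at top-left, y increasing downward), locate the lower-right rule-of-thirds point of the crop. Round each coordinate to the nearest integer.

(2365, 1463)

3755/2195 > 4/3, so the 4:3 crop keeps the full height 2195 and trims width to 2195 × 4/3 = 2926.67 px.
Left offset = (3755 − 2926.67)/2 = 414.17 px; top offset = 0.
Lower-right is two-thirds across and two-thirds down within the crop:
x = 414.17 + 2 × 2926.67/3 ≈ 2365; y = 0.00 + 2 × 2195.00/3 ≈ 1463.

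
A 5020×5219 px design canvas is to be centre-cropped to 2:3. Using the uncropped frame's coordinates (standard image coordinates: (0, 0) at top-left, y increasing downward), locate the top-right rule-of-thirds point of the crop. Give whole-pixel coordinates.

(3090, 1740)

5020/5219 > 2/3, so the 2:3 crop keeps the full height 5219 and trims width to 5219 × 2/3 = 3479.33 px.
Left offset = (5020 − 3479.33)/2 = 770.33 px; top offset = 0.
Top-right is two-thirds across and one-third down within the crop:
x = 770.33 + 2 × 3479.33/3 ≈ 3090; y = 0.00 + 1 × 5219.00/3 ≈ 1740.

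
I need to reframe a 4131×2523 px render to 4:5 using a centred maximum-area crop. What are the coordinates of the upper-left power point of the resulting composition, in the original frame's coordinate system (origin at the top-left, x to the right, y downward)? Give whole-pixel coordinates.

(1729, 841)

4131/2523 > 4/5, so the 4:5 crop keeps the full height 2523 and trims width to 2523 × 4/5 = 2018.40 px.
Left offset = (4131 − 2018.40)/2 = 1056.30 px; top offset = 0.
Upper-left is one-third across and one-third down within the crop:
x = 1056.30 + 1 × 2018.40/3 ≈ 1729; y = 0.00 + 1 × 2523.00/3 ≈ 841.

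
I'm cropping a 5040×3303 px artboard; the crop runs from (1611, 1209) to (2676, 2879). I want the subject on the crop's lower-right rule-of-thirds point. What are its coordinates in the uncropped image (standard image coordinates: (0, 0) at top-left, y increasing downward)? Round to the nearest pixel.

(2321, 2322)

Crop width = 2676 − 1611 = 1065 px; one third is 355.00 px.
Crop height = 2879 − 1209 = 1670 px; one third is 556.67 px.
The lower-right point is two-thirds across and two-thirds down within the crop:
x = 1611 + 2 × 355.00 ≈ 2321; y = 1209 + 2 × 556.67 ≈ 2322.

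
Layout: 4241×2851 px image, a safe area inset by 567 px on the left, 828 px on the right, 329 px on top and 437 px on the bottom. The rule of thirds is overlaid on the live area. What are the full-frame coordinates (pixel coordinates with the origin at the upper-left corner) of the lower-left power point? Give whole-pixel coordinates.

Content width = 4241 − 567 − 828 = 2846 px; content height = 2851 − 329 − 437 = 2085 px.
Lower-left is one-third across and two-thirds down within the live area.
x = 567 + 1 × 2846/3 = 567 + 948.67 ≈ 1516
y = 329 + 2 × 2085/3 = 329 + 1390.00 ≈ 1719

x = 1516 px, y = 1719 px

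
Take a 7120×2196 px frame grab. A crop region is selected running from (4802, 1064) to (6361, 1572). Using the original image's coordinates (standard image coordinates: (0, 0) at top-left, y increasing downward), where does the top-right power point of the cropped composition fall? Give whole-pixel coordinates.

x = 5841 px, y = 1233 px

Crop width = 6361 − 4802 = 1559 px; one third is 519.67 px.
Crop height = 1572 − 1064 = 508 px; one third is 169.33 px.
The top-right point is two-thirds across and one-third down within the crop:
x = 4802 + 2 × 519.67 ≈ 5841; y = 1064 + 1 × 169.33 ≈ 1233.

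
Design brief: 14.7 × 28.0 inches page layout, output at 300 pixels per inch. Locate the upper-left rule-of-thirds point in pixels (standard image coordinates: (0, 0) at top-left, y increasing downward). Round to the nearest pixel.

x = 1470 px, y = 2800 px

In pixels the canvas is 14.7 × 300 = 4410 wide and 28.0 × 300 = 8400 tall.
The upper-left point is one-third across and one-third down:
x = 1 × 4410/3 ≈ 1470; y = 1 × 8400/3 ≈ 2800.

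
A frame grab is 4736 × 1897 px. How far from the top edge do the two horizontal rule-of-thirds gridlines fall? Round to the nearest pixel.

1897 / 3 = 632.33, so the horizontal lines sit at one and two thirds of 1897.

y = 632 px and y = 1265 px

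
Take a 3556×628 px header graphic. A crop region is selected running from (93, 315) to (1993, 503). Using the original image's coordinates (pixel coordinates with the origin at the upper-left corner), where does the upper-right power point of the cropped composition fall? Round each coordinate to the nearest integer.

Crop width = 1993 − 93 = 1900 px; one third is 633.33 px.
Crop height = 503 − 315 = 188 px; one third is 62.67 px.
The upper-right point is two-thirds across and one-third down within the crop:
x = 93 + 2 × 633.33 ≈ 1360; y = 315 + 1 × 62.67 ≈ 378.

x = 1360 px, y = 378 px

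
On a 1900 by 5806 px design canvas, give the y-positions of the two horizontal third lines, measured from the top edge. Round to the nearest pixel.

5806 / 3 = 1935.33, so the horizontal lines sit at one and two thirds of 5806.

1935 px and 3871 px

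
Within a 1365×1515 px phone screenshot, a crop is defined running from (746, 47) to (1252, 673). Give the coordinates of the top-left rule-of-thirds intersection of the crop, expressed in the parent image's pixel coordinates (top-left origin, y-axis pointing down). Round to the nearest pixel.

(915, 256)

Crop width = 1252 − 746 = 506 px; one third is 168.67 px.
Crop height = 673 − 47 = 626 px; one third is 208.67 px.
The top-left point is one-third across and one-third down within the crop:
x = 746 + 1 × 168.67 ≈ 915; y = 47 + 1 × 208.67 ≈ 256.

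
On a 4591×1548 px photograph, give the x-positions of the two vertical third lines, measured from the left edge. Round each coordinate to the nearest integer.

4591 / 3 = 1530.33, so the vertical lines sit at one and two thirds of 4591.

1530 px and 3061 px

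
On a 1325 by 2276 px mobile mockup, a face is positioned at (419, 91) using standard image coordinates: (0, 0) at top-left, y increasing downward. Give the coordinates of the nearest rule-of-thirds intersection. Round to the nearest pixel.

Third lines: x ∈ {442, 883}, y ∈ {759, 1517}.
419 is closer to x = 442; 91 is closer to y = 759.
So the nearest intersection is the upper-left power point.

(442, 759)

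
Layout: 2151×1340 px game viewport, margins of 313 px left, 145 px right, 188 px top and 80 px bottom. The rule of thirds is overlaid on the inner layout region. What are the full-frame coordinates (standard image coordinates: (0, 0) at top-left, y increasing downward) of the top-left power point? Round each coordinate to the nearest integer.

Content width = 2151 − 313 − 145 = 1693 px; content height = 1340 − 188 − 80 = 1072 px.
Top-left is one-third across and one-third down within the inner layout region.
x = 313 + 1 × 1693/3 = 313 + 564.33 ≈ 877
y = 188 + 1 × 1072/3 = 188 + 357.33 ≈ 545

(877, 545)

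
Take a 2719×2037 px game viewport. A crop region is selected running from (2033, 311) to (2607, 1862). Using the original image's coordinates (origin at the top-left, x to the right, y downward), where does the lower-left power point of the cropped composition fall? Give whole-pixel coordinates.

(2224, 1345)

Crop width = 2607 − 2033 = 574 px; one third is 191.33 px.
Crop height = 1862 − 311 = 1551 px; one third is 517.00 px.
The lower-left point is one-third across and two-thirds down within the crop:
x = 2033 + 1 × 191.33 ≈ 2224; y = 311 + 2 × 517.00 ≈ 1345.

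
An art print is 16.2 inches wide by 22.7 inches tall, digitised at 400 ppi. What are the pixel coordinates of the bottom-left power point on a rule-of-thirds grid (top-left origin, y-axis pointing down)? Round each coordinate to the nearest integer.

x = 2160 px, y = 6053 px

In pixels the canvas is 16.2 × 400 = 6480 wide and 22.7 × 400 = 9080 tall.
The bottom-left point is one-third across and two-thirds down:
x = 1 × 6480/3 ≈ 2160; y = 2 × 9080/3 ≈ 6053.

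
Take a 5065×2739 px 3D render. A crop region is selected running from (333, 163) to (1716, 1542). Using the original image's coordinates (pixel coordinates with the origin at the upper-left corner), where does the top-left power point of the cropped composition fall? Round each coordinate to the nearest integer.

(794, 623)

Crop width = 1716 − 333 = 1383 px; one third is 461.00 px.
Crop height = 1542 − 163 = 1379 px; one third is 459.67 px.
The top-left point is one-third across and one-third down within the crop:
x = 333 + 1 × 461.00 ≈ 794; y = 163 + 1 × 459.67 ≈ 623.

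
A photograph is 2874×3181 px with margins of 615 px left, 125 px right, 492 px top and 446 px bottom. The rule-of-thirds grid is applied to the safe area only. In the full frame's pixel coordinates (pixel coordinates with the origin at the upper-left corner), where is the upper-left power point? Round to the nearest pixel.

Content width = 2874 − 615 − 125 = 2134 px; content height = 3181 − 492 − 446 = 2243 px.
Upper-left is one-third across and one-third down within the safe area.
x = 615 + 1 × 2134/3 = 615 + 711.33 ≈ 1326
y = 492 + 1 × 2243/3 = 492 + 747.67 ≈ 1240

x = 1326 px, y = 1240 px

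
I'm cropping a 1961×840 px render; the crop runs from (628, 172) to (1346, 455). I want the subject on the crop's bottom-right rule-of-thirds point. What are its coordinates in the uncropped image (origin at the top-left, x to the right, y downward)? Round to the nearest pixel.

Crop width = 1346 − 628 = 718 px; one third is 239.33 px.
Crop height = 455 − 172 = 283 px; one third is 94.33 px.
The bottom-right point is two-thirds across and two-thirds down within the crop:
x = 628 + 2 × 239.33 ≈ 1107; y = 172 + 2 × 94.33 ≈ 361.

(1107, 361)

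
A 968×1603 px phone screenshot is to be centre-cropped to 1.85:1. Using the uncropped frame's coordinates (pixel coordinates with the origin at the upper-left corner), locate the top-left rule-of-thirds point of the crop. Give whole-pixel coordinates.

(323, 714)

968/1603 < 1.85/1, so the 1.85:1 crop keeps the full width 968 and trims height to 968 × 1/1.85 = 523.24 px.
Top offset = (1603 − 523.24)/2 = 539.88 px; left offset = 0.
Top-left is one-third across and one-third down within the crop:
x = 0.00 + 1 × 968.00/3 ≈ 323; y = 539.88 + 1 × 523.24/3 ≈ 714.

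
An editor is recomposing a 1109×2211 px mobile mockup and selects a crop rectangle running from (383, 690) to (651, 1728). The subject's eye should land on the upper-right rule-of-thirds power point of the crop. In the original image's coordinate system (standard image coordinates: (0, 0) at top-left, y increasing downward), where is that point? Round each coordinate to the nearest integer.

(562, 1036)

Crop width = 651 − 383 = 268 px; one third is 89.33 px.
Crop height = 1728 − 690 = 1038 px; one third is 346.00 px.
The upper-right point is two-thirds across and one-third down within the crop:
x = 383 + 2 × 89.33 ≈ 562; y = 690 + 1 × 346.00 ≈ 1036.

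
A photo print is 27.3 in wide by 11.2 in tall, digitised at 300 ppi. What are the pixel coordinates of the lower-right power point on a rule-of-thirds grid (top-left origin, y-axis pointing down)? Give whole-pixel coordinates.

In pixels the canvas is 27.3 × 300 = 8190 wide and 11.2 × 300 = 3360 tall.
The lower-right point is two-thirds across and two-thirds down:
x = 2 × 8190/3 ≈ 5460; y = 2 × 3360/3 ≈ 2240.

(5460, 2240)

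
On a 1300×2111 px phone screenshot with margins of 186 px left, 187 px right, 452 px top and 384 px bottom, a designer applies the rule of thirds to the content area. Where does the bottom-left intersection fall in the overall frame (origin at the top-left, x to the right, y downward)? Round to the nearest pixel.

Content width = 1300 − 186 − 187 = 927 px; content height = 2111 − 452 − 384 = 1275 px.
Bottom-left is one-third across and two-thirds down within the content area.
x = 186 + 1 × 927/3 = 186 + 309.00 ≈ 495
y = 452 + 2 × 1275/3 = 452 + 850.00 ≈ 1302

x = 495 px, y = 1302 px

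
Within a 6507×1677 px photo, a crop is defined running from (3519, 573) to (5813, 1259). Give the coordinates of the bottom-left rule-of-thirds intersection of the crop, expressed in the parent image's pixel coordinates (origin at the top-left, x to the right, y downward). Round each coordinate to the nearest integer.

Crop width = 5813 − 3519 = 2294 px; one third is 764.67 px.
Crop height = 1259 − 573 = 686 px; one third is 228.67 px.
The bottom-left point is one-third across and two-thirds down within the crop:
x = 3519 + 1 × 764.67 ≈ 4284; y = 573 + 2 × 228.67 ≈ 1030.

(4284, 1030)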